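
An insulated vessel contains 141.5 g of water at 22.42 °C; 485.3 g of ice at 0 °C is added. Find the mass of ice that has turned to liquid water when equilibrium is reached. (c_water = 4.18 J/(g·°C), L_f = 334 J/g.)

Water can give up m c ΔT = 141.5·4.18·22.42 = 13261 J before reaching 0 °C.
Fully melting the ice requires m_ice L_f = 485.3·334 = 162090 J.
That's not enough to melt it all — equilibrium is at 0 °C with ice remaining.
m_melted·334 = 13261  ⇒  m_melted ≈ 39.7 g.

m_melted ≈ 39.7 g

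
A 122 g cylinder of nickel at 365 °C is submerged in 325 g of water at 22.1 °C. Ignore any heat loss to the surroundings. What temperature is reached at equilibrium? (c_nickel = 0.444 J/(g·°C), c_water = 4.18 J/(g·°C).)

T_f ≈ 35.2 °C

|Q_nickel| = |Q_water|:
122*0.444*(365 − T) = 325*4.18*(T − 22.1)
54.17(365 − T) = 1358.5(T − 22.1)
1412.7 T = 49794  ⇒  T ≈ 35.25 °C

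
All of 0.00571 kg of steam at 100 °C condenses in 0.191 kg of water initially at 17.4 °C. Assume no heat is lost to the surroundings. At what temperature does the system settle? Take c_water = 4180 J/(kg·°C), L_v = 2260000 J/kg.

Let T be the final temperature. ΣQ_i = 0:
condense steam: −0.00571×2260000 = −12905; condensed water 100 °C→T: 23.87(T − 100); original water: 798.38(T − 17.4)
822.25 T = 12905 + 2386.8 + 13892 = 29183
T ≈ 35.49 °C, under the boiling point, so the assumption holds.

T_f ≈ 35.5 °C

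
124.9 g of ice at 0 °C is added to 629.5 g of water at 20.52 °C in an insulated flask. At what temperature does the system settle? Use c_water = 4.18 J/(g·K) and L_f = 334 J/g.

Sum of m c ΔT and latent-heat terms is zero:
fusion: m_ice L_f = 124.9×334 = 41717
  meltwater 0→T: 124.9×4.18×T = 522.08 T
  water cools: 629.5×4.18×(T − 20.52) = 2631.3(T − 20.52)
3153.4 T = 53994 − 41717 = 12278
T ≈ 3.89 °C (positive, so assuming full melt was valid).

T_f ≈ 3.9 °C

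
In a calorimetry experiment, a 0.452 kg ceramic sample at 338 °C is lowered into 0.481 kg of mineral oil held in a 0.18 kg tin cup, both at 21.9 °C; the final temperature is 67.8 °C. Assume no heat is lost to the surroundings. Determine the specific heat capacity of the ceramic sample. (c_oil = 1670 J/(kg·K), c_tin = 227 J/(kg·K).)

Net heat exchanged in the isolated system is zero:
0.452·c·(67.8 − 338) + 0.481·1670·(67.8 − 21.9) + 0.18·227·(67.8 − 21.9) = 0
-122.13 c = -38746
c = -38746/-122.13 ≈ 317.2 J/(kg·K)

c ≈ 317 J/(kg·K)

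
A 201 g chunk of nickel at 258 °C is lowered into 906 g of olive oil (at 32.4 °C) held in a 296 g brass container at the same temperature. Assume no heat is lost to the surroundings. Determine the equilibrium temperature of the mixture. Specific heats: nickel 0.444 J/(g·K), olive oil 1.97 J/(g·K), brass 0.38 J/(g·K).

Setting the total heat transfer to zero:
201×0.444×(T − 258) + 906×1.97×(T − 32.4) + 296×0.38×(T − 32.4) = 0
89.24(T − 258) + 1784.8(T − 32.4) + 112.48(T − 32.4) = 0
1986.5 T = 84497
T ≈ 42.53 °C

T_f ≈ 42.5 °C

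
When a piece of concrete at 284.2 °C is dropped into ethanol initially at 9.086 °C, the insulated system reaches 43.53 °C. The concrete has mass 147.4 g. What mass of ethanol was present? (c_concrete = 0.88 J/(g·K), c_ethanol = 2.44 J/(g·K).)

Heat lost by the concrete = heat gained by the ethanol:
147.4·0.88·(284.2 − 43.53) = m·2.44·(43.53 − 9.086)
84.04 m = 31218  ⇒  m ≈ 371.4 g

m ≈ 371 g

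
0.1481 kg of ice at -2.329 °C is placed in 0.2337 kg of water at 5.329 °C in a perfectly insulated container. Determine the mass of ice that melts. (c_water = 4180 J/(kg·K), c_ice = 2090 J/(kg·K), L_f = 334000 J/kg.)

Heat available from the water dropping to 0 °C: 0.2337·4180·5.329 = 5205.7 J.
Warming the ice to 0 °C takes 0.1481·2090·2.329 = 720.89 J, leaving 4484.8 J for melting.
Melting all 0.1481 kg of ice would need 0.1481·334000 = 49465 J.
Since 4484.8 < 49465 J, not all the ice melts; equilibrium is at 0 °C.
m_melt = 4484.8 / L_f = 0.01343 kg.

m_melted ≈ 0.0134 kg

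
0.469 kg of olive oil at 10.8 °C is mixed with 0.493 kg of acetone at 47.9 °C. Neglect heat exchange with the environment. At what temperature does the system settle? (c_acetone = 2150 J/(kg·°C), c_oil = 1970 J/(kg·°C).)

T_f ≈ 30.6 °C

Heat gained plus heat lost sum to zero:
0.493·2150·(T − 47.9) + 0.469·1970·(T − 10.8) = 0
1060(T − 47.9) + 923.93(T − 10.8) = 0
(1060 + 923.93) T = 1060·47.9 + 923.93·10.8
T ≈ 30.62 °C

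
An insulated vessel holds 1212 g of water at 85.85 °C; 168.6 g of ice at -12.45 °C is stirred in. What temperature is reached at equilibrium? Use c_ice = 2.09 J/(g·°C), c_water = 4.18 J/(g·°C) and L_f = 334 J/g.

Net heat exchanged in the isolated system is zero:
warm ice to 0 °C: 168.6·2.09·(0 − (-12.45)) = 4387.1; fusion: m_ice L_f = 168.6·334 = 56312; meltwater 0→T: 168.6·4.18·T = 704.75 T; water cools: 1212·4.18·(T − 85.85) = 5066.2(T − 85.85)
5770.9 T = 434930 − 60699 = 374230
T ≈ 64.85 °C. Since T > 0 °C, the all-ice-melts assumption holds.

T_f ≈ 64.8 °C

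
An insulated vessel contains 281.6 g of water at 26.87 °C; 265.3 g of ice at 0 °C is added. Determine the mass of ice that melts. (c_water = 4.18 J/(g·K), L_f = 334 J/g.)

Heat available from the water dropping to 0 °C: 281.6×4.18×26.87 = 31628 J.
To melt every bit of ice: 265.3×334 = 88610 J.
31628 J < 88610 J, so only part of the ice melts and the system sits at 0 °C.
m_melt = 31628 / L_f = 94.7 g.

m_melted ≈ 94.7 g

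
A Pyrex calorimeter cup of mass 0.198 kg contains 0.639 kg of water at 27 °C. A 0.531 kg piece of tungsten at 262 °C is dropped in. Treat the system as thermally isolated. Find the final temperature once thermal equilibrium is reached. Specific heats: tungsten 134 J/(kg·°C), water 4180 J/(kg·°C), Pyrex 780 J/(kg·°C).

T_f ≈ 32.8 °C

With ΣQ=0 the equilibrium temperature is the m·c-weighted mean:
T_f = (71.15*262 + 2671*27 + 154.44*27) / (71.15 + 2671 + 154.44)
    = 94930 / 2896.6 ≈ 32.77 °C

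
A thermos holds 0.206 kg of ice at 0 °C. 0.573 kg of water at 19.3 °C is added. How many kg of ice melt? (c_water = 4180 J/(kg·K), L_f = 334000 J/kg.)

Cooling the water to 0 °C releases 0.573·4180·19.3 = 46226 J.
Melting all 0.206 kg of ice would need 0.206·334000 = 68804 J.
46226 J < 68804 J, so only part of the ice melts and the system sits at 0 °C.
Mass melted = 46226/334000 ≈ 0.1384 kg.

m_melted ≈ 0.138 kg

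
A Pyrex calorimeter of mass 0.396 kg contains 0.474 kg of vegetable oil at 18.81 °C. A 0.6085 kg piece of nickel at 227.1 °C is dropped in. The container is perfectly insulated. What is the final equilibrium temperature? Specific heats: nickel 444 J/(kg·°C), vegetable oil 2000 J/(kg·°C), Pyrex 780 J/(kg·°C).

T_f ≈ 55.7 °C

Net heat exchanged in the isolated system is zero:
0.6085·444·(T − 227.1) + 0.474·2000·(T − 18.81) + 0.396·780·(T − 18.81) = 0
270.17(T − 227.1) + 948(T − 18.81) + 308.88(T − 18.81) = 0
1527.1 T = 84998
T = 84998 / 1527.1 = 55.7 °C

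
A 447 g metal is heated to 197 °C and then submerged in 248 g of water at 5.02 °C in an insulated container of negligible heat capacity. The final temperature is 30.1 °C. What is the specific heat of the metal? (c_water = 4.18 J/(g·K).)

c ≈ 0.348 J/(g·K)

Heat lost by the metal = heat gained by the water:
447·c·(197 − 30.1) = 248·4.18·(30.1 − 5.02)
74604 c = 25999  ⇒  c ≈ 0.3485 J/(g·K)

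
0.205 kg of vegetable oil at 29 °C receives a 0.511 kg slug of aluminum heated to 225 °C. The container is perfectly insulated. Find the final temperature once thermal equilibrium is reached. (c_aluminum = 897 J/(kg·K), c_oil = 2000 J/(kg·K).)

T_f ≈ 132.5 °C

Energy conservation, ΣQ = 0:
0.511×897×(T − 225) + 0.205×2000×(T − 29) = 0
458.37(T − 225) + 410(T − 29) = 0
868.37 T = 115023
T = 115023/868.37 ≈ 132.46 °C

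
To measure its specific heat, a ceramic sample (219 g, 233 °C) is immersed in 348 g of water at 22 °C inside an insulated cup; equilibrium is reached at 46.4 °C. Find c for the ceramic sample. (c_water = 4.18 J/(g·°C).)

c ≈ 0.869 J/(g·°C)

Taking heat into each body as positive, Σ m c ΔT = 0:
219×c×(46.4 − 233) + 348×4.18×(46.4 − 22) = 0
-40865 c = -35493
c = -35493/-40865 ≈ 0.8685 J/(g·°C)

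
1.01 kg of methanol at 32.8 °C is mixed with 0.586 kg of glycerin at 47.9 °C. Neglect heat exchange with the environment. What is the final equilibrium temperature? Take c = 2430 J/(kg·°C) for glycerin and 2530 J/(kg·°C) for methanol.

T_f ≈ 38.2 °C

Set heat shed by the hot body equal to heat absorbed by the cold body:
0.586*2430*(47.9 − T) = 1.01*2530*(T − 32.8)
1424(47.9 − T) = 2555.3(T − 32.8)
3979.3 T = 152022  ⇒  T ≈ 38.20 °C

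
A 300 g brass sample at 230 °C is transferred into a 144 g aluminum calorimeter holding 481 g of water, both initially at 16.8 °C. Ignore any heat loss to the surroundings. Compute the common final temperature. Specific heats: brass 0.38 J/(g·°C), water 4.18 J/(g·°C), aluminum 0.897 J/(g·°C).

Setting the total heat transfer to zero:
300*0.38*(T − 230) + 481*4.18*(T − 16.8) + 144*0.897*(T − 16.8) = 0
114(T − 230) + 2010.6(T − 16.8) + 129.17(T − 16.8) = 0
(114 + 2010.6 + 129.17) T = 114*230 + 2010.6*16.8 + 129.17*16.8
T = 62168 / 2253.7 = 27.6 °C

T_f ≈ 27.6 °C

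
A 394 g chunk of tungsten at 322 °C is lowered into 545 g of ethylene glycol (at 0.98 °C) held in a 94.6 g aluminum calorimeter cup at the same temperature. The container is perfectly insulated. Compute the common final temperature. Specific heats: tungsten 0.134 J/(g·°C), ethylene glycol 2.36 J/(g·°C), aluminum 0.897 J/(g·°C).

T_f ≈ 12.9 °C

Taking heat into each body as positive, Σ m c ΔT = 0:
394×0.134×(T − 322) + 545×2.36×(T − 0.98) + 94.6×0.897×(T − 0.98) = 0
(52.8 + 1286.2 + 84.86) T = 52.8×322 + 1286.2×0.98 + 84.86×0.98
T ≈ 12.88 °C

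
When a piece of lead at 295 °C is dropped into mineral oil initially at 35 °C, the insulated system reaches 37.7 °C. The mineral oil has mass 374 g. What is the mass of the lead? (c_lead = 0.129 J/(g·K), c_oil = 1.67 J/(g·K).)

Conservation of energy gives ΣQ = 0:
m·0.129·(37.7 − 295) + 374·1.67·(37.7 − 35) = 0
-33.19 m = -1686.4
m = -1686.4/-33.19 ≈ 50.81 g

m ≈ 50.8 g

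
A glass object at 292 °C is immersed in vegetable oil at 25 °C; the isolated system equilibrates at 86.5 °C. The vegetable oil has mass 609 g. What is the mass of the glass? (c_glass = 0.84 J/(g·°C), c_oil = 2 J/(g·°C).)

Heat lost by the glass = heat gained by the oil:
m·0.84·(292 − 86.5) = 609·2·(86.5 − 25)
172.62 m = 74907  ⇒  m ≈ 433.9 g

m ≈ 434 g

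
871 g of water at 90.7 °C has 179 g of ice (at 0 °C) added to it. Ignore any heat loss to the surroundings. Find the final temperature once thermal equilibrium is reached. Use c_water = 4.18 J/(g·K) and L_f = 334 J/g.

T_f ≈ 61.6 °C

Setting the total heat transfer to zero:
melt ice: 179·334 = 59786; meltwater 0→T: 179·4.18·T = 748.22 T; water: 3640.8(T − 90.7)
4389 T = 330219 − 59786 = 270433
T ≈ 61.62 °C. Since T > 0 °C, the all-ice-melts assumption holds.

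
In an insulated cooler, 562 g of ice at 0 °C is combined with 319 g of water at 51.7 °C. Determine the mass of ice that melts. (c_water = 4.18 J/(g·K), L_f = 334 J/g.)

Heat available from the water dropping to 0 °C: 319·4.18·51.7 = 68938 J.
Melting all 562 g of ice would need 562·334 = 187708 J.
68938 J < 187708 J, so only part of the ice melts and the system sits at 0 °C.
m_melted·334 = 68938  ⇒  m_melted ≈ 206.4 g.

m_melted ≈ 206 g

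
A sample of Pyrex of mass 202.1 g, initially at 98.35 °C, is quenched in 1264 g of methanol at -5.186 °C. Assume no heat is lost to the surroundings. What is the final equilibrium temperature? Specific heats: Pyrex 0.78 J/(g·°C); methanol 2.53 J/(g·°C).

T_f is the heat-capacity-weighted average of the initial temperatures:
T_f = (157.64×98.35 + 3197.9×(-5.186)) / (157.64 + 3197.9)
    = -1080.7 / 3355.6 ≈ -0.32 °C

T_f ≈ -0.3 °C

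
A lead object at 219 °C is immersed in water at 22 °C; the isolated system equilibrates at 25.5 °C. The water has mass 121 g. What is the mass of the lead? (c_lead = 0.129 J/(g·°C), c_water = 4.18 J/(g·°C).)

m ≈ 70.9 g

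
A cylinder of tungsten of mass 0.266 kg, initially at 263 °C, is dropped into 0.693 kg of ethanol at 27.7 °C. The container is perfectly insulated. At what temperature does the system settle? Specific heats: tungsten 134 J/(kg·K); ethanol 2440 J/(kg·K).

Setting the total heat transfer to zero:
0.266*134*(T − 263) + 0.693*2440*(T − 27.7) = 0
35.64(T − 263) + 1690.9(T − 27.7) = 0
(35.64 + 1690.9) T = 35.64*263 + 1690.9*27.7
T = 56213/1726.6 ≈ 32.56 °C

T_f ≈ 32.6 °C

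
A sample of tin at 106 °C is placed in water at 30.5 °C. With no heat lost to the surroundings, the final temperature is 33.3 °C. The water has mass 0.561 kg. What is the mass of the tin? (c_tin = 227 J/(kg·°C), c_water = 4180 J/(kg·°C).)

m ≈ 0.398 kg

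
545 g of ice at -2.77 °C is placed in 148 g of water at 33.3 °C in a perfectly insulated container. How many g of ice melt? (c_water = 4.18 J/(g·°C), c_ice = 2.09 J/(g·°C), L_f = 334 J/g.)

m_melted ≈ 52.2 g

Heat available from the water dropping to 0 °C: 148·4.18·33.3 = 20601 J.
Warming the ice to 0 °C takes 545·2.09·2.77 = 3155.2 J, leaving 17446 J for melting.
Melting all 545 g of ice would need 545·334 = 182030 J.
17446 J < 182030 J, so only part of the ice melts and the system sits at 0 °C.
m_melt = 17446 / L_f = 52.23 g.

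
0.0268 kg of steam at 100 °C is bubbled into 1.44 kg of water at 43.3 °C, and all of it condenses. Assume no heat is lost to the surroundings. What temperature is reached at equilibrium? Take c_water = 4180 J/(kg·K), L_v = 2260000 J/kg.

Taking heat into each body as positive, Σ m c ΔT = 0:
condense steam: −0.0268×2260000 = −60568; condensed water 100 °C→T: 112.02(T − 100); water warms: 1.44×4180×(T − 43.3) = 6019.2(T − 43.3)
6131.2 T = 60568 + 11202 + 260631 = 332402
T ≈ 54.21 °C (< 100 °C, so full condensation is consistent).

T_f ≈ 54.2 °C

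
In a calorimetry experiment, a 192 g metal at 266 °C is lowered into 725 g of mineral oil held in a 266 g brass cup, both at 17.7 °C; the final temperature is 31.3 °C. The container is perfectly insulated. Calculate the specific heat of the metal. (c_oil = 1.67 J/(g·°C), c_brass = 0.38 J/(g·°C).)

c ≈ 0.396 J/(g·°C)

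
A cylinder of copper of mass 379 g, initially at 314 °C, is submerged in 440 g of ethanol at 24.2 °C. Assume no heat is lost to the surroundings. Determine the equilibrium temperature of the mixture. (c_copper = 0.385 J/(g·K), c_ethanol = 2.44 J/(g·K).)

T_f ≈ 58.9 °C

Heat lost by the copper equals heat gained by the ethanol:
379×0.385×(314 − T) = 440×2.44×(T − 24.2)
145.91(314 − T) = 1073.6(T − 24.2)
1219.5 T = 71798  ⇒  T ≈ 58.87 °C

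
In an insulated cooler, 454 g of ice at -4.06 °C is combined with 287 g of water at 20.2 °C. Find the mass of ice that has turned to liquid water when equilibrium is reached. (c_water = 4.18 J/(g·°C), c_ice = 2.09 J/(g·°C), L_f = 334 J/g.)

Water can give up m c ΔT = 287×4.18×20.2 = 24233 J before reaching 0 °C.
Warming the ice to 0 °C takes 454×2.09×4.06 = 3852.4 J, leaving 20381 J for melting.
Melting all 454 g of ice would need 454×334 = 151636 J.
That's not enough to melt it all — equilibrium is at 0 °C with ice remaining.
Mass melted = 20381/334 ≈ 61.02 g.

m_melted ≈ 61 g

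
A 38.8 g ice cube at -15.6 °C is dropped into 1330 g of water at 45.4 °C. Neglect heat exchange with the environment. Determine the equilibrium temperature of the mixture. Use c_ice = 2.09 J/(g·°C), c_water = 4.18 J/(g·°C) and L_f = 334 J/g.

Energy conservation, ΣQ = 0:
ice -15.6→0 °C: 38.8·2.09·15.6 = 1265; fusion: m_ice L_f = 38.8·334 = 12959; meltwater 0→T: 38.8·4.18·T = 162.18 T; water cools: 1330·4.18·(T − 45.4) = 5559.4(T − 45.4)
5721.6 T = 252397 − 14224 = 238173
T ≈ 41.63 °C — above 0 °C, consistent with complete melting.

T_f ≈ 41.6 °C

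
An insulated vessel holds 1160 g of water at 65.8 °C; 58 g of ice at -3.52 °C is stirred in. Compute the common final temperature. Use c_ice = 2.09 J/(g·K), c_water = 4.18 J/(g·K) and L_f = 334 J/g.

T_f ≈ 58.8 °C

Energy balance with sensible and latent terms:
ice -3.52→0 °C: 58·2.09·3.52 = 426.69; fusion: m_ice L_f = 58·334 = 19372; meltwater 0→T: 58·4.18·T = 242.44 T; water cools: 1160·4.18·(T − 65.8) = 4848.8(T − 65.8)
5091.2 T = 319051 − 19799 = 299252
T ≈ 58.78 °C — above 0 °C, consistent with complete melting.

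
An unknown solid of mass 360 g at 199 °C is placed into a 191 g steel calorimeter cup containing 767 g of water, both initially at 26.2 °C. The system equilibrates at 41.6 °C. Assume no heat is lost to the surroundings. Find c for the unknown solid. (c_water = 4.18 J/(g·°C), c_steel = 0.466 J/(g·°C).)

Setting the total heat transfer to zero:
360×c×(41.6 − 199) + 767×4.18×(41.6 − 26.2) + 191×0.466×(41.6 − 26.2) = 0
-56664 c = -50744
c = -50744/-56664 ≈ 0.8955 J/(g·°C)

c ≈ 0.896 J/(g·°C)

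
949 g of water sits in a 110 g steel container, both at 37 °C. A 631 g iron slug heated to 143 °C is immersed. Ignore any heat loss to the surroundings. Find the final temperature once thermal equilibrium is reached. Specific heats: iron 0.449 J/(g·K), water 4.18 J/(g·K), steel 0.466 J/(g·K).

T_f ≈ 44.0 °C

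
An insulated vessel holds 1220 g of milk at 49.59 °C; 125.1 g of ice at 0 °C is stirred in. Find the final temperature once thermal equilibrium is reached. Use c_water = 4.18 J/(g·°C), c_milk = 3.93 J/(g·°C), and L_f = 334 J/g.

T_f ≈ 36.9 °C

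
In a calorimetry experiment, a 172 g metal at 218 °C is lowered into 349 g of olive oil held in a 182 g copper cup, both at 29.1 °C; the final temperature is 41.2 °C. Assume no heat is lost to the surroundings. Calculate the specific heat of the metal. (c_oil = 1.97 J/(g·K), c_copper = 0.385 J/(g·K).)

c ≈ 0.301 J/(g·K)

Let T be the final temperature. ΣQ_i = 0:
172×c×(41.2 − 218) + 349×1.97×(41.2 − 29.1) + 182×0.385×(41.2 − 29.1) = 0
-30410 c = -9167
c = -9167/-30410 ≈ 0.3014 J/(g·K)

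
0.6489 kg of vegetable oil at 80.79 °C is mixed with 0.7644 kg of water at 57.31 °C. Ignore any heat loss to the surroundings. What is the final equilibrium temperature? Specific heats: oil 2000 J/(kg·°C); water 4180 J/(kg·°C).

T_f ≈ 64.1 °C

T_f = Σ m_i c_i T_i / Σ m_i c_i:
T_f = (1297.8*80.79 + 3195.2*57.31) / (1297.8 + 3195.2)
    = 287966 / 4493 ≈ 64.09 °C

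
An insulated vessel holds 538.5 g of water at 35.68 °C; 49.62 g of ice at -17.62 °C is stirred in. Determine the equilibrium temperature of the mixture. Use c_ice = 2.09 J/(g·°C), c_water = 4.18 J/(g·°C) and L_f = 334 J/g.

Taking heat into each body as positive, Σ m c ΔT = 0:
ice -17.62→0 °C: 49.62·2.09·17.62 = 1827.3; fusion: m_ice L_f = 49.62·334 = 16573; warm the meltwater: 207.41 T; water cools: 538.5·4.18·(T − 35.68) = 2250.9(T − 35.68)
2458.3 T = 80313 − 18400 = 61913
T ≈ 25.18 °C (positive, so assuming full melt was valid).

T_f ≈ 25.2 °C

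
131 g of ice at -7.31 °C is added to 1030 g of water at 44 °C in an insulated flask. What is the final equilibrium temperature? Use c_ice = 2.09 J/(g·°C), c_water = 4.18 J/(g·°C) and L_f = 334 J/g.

Energy conservation, ΣQ = 0:
ice -7.31→0 °C: 131×2.09×7.31 = 2001.4
  fusion: m_ice L_f = 131×334 = 43754
  warm the meltwater: 547.58 T
  water: 4305.4(T − 44)
4853 T = 189438 − 45755 = 143682
T ≈ 29.61 °C. Since T > 0 °C, the all-ice-melts assumption holds.

T_f ≈ 29.6 °C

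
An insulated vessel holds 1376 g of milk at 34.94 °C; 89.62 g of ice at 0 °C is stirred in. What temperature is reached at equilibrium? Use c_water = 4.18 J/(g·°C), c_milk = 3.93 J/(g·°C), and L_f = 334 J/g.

T_f ≈ 27.5 °C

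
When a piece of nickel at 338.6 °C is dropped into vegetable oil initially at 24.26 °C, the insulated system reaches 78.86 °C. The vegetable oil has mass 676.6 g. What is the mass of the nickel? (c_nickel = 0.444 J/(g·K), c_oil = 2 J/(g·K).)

|Q_nickel| = |Q_oil|:
m·0.444·(338.6 − 78.86) = 676.6·2·(78.86 − 24.26)
115.32 m = 73885  ⇒  m ≈ 640.7 g

m ≈ 641 g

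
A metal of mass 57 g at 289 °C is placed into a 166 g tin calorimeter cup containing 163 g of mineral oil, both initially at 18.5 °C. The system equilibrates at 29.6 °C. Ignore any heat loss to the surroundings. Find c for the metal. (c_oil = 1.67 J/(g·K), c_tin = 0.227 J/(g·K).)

c ≈ 0.233 J/(g·K)

Heat gained plus heat lost sum to zero:
57·c·(29.6 − 289) + 163·1.67·(29.6 − 18.5) + 166·0.227·(29.6 − 18.5) = 0
-14786 c = -3439.8
c = -3439.8/-14786 ≈ 0.2326 J/(g·K)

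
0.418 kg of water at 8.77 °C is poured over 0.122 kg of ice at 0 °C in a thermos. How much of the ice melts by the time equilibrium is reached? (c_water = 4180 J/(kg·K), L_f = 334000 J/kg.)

m_melted ≈ 0.0459 kg

Heat available from the water dropping to 0 °C: 0.418·4180·8.77 = 15323 J.
Fully melting the ice requires m_ice L_f = 0.122·334000 = 40748 J.
That's not enough to melt it all — equilibrium is at 0 °C with ice remaining.
Mass melted = 15323/334000 ≈ 0.04588 kg.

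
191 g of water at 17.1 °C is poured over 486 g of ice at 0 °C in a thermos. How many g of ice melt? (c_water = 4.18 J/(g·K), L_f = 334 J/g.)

Water can give up m c ΔT = 191·4.18·17.1 = 13652 J before reaching 0 °C.
To melt every bit of ice: 486·334 = 162324 J.
That's not enough to melt it all — equilibrium is at 0 °C with ice remaining.
m_melt = 13652 / L_f = 40.88 g.

m_melted ≈ 40.9 g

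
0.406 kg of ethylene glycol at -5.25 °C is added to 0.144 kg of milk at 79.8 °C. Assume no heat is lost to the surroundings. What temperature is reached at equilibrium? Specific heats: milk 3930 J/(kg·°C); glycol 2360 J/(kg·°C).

T_f ≈ 26.3 °C

T_f = Σ m_i c_i T_i / Σ m_i c_i:
T_f = (565.92*79.8 + 958.16*(-5.25)) / (565.92 + 958.16)
    = 40130 / 1524.1 ≈ 26.33 °C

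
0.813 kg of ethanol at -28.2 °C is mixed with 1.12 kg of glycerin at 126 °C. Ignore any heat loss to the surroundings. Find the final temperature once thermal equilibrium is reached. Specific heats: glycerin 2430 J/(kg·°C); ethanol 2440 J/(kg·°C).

T_f ≈ 61.0 °C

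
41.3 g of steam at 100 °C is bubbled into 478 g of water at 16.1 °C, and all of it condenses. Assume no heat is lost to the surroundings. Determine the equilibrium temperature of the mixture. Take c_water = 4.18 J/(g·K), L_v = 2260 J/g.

Let T be the final temperature. ΣQ_i = 0:
condense steam: −41.3·2260 = −93338; condensed water 100 °C→T: 172.63(T − 100); water warms: 478·4.18·(T − 16.1) = 1998(T − 16.1)
2170.7 T = 93338 + 17263 + 32168 = 142770
T ≈ 65.77 °C — below 100 °C, confirming all the steam condensed.

T_f ≈ 65.8 °C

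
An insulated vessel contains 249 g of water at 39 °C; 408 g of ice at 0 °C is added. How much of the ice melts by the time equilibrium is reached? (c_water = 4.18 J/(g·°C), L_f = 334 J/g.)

m_melted ≈ 122 g

Water can give up m c ΔT = 249×4.18×39 = 40592 J before reaching 0 °C.
Melting all 408 g of ice would need 408×334 = 136272 J.
That's not enough to melt it all — equilibrium is at 0 °C with ice remaining.
m_melted×334 = 40592  ⇒  m_melted ≈ 121.5 g.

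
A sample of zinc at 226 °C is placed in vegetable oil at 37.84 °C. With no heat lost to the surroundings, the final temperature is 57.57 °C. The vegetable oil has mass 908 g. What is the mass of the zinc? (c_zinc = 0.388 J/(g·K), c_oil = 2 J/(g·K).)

m ≈ 548 g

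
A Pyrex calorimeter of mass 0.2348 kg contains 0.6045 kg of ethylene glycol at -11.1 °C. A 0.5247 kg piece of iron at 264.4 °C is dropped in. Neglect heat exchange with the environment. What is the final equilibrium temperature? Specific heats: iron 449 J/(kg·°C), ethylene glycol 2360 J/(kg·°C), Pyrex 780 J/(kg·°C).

T_f ≈ 24.1 °C

Net heat exchanged in the isolated system is zero:
0.5247·449·(T − 264.4) + 0.6045·2360·(T − (-11.1)) + 0.2348·780·(T − (-11.1)) = 0
(235.59 + 1426.6 + 183.14) T = 235.59·264.4 + 1426.6·(-11.1) + 183.14·(-11.1)
T = 44422/1845.4 ≈ 24.07 °C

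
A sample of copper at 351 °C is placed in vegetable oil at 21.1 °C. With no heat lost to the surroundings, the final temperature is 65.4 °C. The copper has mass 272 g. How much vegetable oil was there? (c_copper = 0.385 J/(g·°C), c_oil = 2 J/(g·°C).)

|Q_copper| = |Q_oil|:
272×0.385×(351 − 65.4) = m×2×(65.4 − 21.1)
88.6 m = 29908  ⇒  m ≈ 337.6 g

m ≈ 338 g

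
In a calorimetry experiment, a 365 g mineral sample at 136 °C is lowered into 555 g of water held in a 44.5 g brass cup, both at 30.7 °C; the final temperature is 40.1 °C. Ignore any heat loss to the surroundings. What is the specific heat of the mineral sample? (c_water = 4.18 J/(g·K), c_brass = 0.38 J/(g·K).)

Net heat exchanged in the isolated system is zero:
365×c×(40.1 − 136) + 555×4.18×(40.1 − 30.7) + 44.5×0.38×(40.1 − 30.7) = 0
-35004 c = -21966
c = -21966/-35004 ≈ 0.6275 J/(g·K)

c ≈ 0.628 J/(g·K)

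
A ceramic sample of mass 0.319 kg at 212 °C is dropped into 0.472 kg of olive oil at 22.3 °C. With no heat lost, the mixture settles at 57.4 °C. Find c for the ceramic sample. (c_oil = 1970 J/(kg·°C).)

Energy conservation, ΣQ = 0:
0.319×c×(57.4 − 212) + 0.472×1970×(57.4 − 22.3) = 0
-49.32 c = -32637
c = -32637/-49.32 ≈ 661.8 J/(kg·°C)

c ≈ 662 J/(kg·°C)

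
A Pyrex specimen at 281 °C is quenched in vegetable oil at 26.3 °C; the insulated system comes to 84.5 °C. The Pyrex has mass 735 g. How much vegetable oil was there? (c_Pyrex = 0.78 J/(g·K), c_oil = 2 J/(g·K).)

|Q_Pyrex| = |Q_oil|:
735·0.78·(281 − 84.5) = m·2·(84.5 − 26.3)
116.4 m = 112653  ⇒  m ≈ 967.8 g

m ≈ 968 g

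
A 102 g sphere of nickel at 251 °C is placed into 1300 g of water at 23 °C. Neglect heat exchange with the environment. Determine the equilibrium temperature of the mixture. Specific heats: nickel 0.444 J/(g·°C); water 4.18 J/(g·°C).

T_f ≈ 24.9 °C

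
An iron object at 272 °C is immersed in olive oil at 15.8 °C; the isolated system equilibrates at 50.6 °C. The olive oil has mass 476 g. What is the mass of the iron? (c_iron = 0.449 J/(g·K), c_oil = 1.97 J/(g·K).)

m ≈ 328 g

Taking heat into each body as positive, Σ m c ΔT = 0:
m×0.449×(50.6 − 272) + 476×1.97×(50.6 − 15.8) = 0
-99.41 m = -32633
m = -32633/-99.41 ≈ 328.3 g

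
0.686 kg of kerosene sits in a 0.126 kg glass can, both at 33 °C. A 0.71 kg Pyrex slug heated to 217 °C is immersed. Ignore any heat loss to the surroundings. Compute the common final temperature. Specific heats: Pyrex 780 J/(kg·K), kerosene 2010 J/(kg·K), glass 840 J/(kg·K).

T_f ≈ 83.0 °C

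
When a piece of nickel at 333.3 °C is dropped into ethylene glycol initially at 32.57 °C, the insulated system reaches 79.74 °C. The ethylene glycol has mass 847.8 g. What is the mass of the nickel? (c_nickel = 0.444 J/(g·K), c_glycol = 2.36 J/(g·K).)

|Q_nickel| = |Q_glycol|:
m×0.444×(333.3 − 79.74) = 847.8×2.36×(79.74 − 32.57)
112.58 m = 94378  ⇒  m ≈ 838.3 g

m ≈ 838 g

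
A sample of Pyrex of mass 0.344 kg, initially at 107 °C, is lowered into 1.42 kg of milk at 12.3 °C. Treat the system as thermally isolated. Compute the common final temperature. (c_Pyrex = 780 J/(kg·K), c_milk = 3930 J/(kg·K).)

With ΣQ=0 the equilibrium temperature is the m·c-weighted mean:
T_f = (268.32×107 + 5580.6×12.3) / (268.32 + 5580.6)
    = 97352 / 5848.9 ≈ 16.64 °C

T_f ≈ 16.6 °C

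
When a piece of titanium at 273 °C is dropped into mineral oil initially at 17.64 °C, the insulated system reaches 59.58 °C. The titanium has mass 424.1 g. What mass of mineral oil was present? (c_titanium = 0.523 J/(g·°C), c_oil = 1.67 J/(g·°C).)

m ≈ 676 g

Heat gained plus heat lost sum to zero:
424.1·0.523·(59.58 − 273) + m·1.67·(59.58 − 17.64) = 0
70.04 m = 47337
m = 47337/70.04 ≈ 675.9 g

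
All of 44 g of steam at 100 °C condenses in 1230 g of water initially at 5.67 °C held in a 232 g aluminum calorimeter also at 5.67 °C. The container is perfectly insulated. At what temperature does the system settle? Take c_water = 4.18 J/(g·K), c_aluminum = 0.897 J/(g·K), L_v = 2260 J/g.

T_f ≈ 26.8 °C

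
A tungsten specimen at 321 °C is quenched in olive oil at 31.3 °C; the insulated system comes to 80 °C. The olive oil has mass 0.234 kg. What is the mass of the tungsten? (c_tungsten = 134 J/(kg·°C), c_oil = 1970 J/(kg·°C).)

Let T be the final temperature. ΣQ_i = 0:
m·134·(80 − 321) + 0.234·1970·(80 − 31.3) = 0
-32294 m = -22450
m = -22450/-32294 ≈ 0.6952 kg

m ≈ 0.695 kg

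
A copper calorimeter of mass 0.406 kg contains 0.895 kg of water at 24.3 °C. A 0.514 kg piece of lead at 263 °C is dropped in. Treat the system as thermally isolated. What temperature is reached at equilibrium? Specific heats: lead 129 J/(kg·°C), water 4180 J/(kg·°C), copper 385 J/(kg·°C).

Energy conservation, ΣQ = 0:
0.514·129·(T − 263) + 0.895·4180·(T − 24.3) + 0.406·385·(T − 24.3) = 0
3963.7 T = 112146
T = 112146 / 3963.7 = 28.3 °C

T_f ≈ 28.3 °C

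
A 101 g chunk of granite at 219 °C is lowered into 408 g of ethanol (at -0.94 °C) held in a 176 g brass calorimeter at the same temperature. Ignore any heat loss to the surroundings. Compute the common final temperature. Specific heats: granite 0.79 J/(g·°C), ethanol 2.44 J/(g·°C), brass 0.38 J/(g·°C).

With ΣQ=0 the equilibrium temperature is the m·c-weighted mean:
T_f = (79.79*219 + 995.52*(-0.94) + 66.88*(-0.94)) / (79.79 + 995.52 + 66.88)
    = 16475 / 1142.2 ≈ 14.42 °C

T_f ≈ 14.4 °C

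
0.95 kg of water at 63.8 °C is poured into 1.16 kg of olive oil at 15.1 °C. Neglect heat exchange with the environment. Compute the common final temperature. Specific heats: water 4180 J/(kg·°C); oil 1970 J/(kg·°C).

T_f ≈ 46.0 °C

|Q_water| = |Q_oil|:
0.95*4180*(63.8 − T) = 1.16*1970*(T − 15.1)
3971(63.8 − T) = 2285.2(T − 15.1)
6256.2 T = 287856  ⇒  T ≈ 46.01 °C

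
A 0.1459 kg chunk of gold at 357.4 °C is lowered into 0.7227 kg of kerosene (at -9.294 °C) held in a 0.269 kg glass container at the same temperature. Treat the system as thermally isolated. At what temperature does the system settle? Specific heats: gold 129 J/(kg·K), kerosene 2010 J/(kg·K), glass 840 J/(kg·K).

Net heat exchanged in the isolated system is zero:
0.1459·129·(T − 357.4) + 0.7227·2010·(T − (-9.294)) + 0.269·840·(T − (-9.294)) = 0
1697.4 T = -8874.1
T ≈ -5.23 °C

T_f ≈ -5.2 °C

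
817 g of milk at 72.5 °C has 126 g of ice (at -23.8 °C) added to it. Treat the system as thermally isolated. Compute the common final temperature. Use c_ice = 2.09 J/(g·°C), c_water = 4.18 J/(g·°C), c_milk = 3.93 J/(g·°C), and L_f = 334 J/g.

T_f ≈ 49.3 °C

Energy balance with sensible and latent terms:
warm ice to 0 °C: 126×2.09×(0 − (-23.8)) = 6267.5
  latent heat to melt: 126×334 = 42084
  warm the meltwater: 526.68 T
  milk cools: 817×3.93×(T − 72.5) = 3210.8(T − 72.5)
3737.5 T = 232784 − 48351 = 184432
T ≈ 49.35 °C (positive, so assuming full melt was valid).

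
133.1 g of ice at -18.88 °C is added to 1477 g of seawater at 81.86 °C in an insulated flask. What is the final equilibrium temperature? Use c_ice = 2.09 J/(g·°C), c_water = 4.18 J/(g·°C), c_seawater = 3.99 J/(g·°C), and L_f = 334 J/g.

T_f ≈ 67.1 °C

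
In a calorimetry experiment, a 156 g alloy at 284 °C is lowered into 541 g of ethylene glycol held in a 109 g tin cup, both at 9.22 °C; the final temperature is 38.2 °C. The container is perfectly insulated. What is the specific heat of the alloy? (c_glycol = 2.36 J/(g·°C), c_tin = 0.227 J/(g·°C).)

c ≈ 0.984 J/(g·°C)

Let T be the final temperature. ΣQ_i = 0:
156·c·(38.2 − 284) + 541·2.36·(38.2 − 9.22) + 109·0.227·(38.2 − 9.22) = 0
-38345 c = -37718
c = -37718/-38345 ≈ 0.9836 J/(g·°C)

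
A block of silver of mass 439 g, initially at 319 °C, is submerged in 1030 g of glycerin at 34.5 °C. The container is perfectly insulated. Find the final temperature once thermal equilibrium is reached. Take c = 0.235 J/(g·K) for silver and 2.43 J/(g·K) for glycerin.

Net heat exchanged in the isolated system is zero:
439×0.235×(T − 319) + 1030×2.43×(T − 34.5) = 0
103.16(T − 319) + 2502.9(T − 34.5) = 0
(103.16 + 2502.9) T = 103.16×319 + 2502.9×34.5
T = 119260 / 2606.1 = 45.8 °C

T_f ≈ 45.8 °C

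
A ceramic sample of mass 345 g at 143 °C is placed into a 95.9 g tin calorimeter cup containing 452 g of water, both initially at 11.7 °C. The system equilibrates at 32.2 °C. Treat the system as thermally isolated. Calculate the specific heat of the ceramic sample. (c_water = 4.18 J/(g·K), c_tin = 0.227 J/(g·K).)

c ≈ 1.02 J/(g·K)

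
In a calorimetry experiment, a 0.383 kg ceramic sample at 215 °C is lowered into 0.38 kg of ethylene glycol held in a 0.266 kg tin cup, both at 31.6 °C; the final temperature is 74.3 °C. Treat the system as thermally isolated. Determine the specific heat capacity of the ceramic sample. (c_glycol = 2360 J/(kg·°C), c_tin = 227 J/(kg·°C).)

c ≈ 758 J/(kg·°C)

Setting the total heat transfer to zero:
0.383·c·(74.3 − 215) + 0.38·2360·(74.3 − 31.6) + 0.266·227·(74.3 − 31.6) = 0
-53.89 c = -40872
c = -40872/-53.89 ≈ 758.5 J/(kg·°C)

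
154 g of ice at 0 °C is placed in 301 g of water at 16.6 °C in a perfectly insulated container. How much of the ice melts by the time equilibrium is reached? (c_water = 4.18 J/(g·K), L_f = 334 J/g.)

m_melted ≈ 62.5 g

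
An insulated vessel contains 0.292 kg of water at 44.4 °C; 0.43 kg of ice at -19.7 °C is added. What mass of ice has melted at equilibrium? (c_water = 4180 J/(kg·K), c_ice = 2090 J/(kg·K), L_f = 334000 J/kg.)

Water can give up m c ΔT = 0.292×4180×44.4 = 54193 J before reaching 0 °C.
Warming the ice to 0 °C takes 0.43×2090×19.7 = 17704 J, leaving 36488 J for melting.
Melting all 0.43 kg of ice would need 0.43×334000 = 143620 J.
Since 36488 < 143620 J, not all the ice melts; equilibrium is at 0 °C.
Mass melted = 36488/334000 ≈ 0.1092 kg.

m_melted ≈ 0.109 kg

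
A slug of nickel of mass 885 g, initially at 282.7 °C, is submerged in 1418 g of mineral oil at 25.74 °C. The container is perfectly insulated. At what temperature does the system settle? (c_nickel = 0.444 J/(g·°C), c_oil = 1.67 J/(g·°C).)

T_f ≈ 62.3 °C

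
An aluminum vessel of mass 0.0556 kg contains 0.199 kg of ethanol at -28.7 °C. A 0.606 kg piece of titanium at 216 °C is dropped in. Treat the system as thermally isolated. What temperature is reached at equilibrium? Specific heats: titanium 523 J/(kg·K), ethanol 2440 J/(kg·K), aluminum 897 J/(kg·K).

T_f ≈ 62.3 °C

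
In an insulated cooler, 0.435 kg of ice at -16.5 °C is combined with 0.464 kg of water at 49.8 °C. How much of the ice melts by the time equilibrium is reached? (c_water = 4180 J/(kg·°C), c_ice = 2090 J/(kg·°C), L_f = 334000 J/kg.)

m_melted ≈ 0.244 kg

Water can give up m c ΔT = 0.464·4180·49.8 = 96588 J before reaching 0 °C.
Of that, 0.435·2090·16.5 = 15001 J goes to bring the ice to 0 °C, leaving 81587 J.
To melt every bit of ice: 0.435·334000 = 145290 J.
That's not enough to melt it all — equilibrium is at 0 °C with ice remaining.
m_melted·334000 = 81587  ⇒  m_melted ≈ 0.2443 kg.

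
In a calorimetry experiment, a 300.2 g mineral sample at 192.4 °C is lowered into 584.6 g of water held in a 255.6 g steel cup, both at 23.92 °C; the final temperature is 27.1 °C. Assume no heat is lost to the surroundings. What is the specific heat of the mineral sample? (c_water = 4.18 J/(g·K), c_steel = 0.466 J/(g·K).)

c ≈ 0.164 J/(g·K)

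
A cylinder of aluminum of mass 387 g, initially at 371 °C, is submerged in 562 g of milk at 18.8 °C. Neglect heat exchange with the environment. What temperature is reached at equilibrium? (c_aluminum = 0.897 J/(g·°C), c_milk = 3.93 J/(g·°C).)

T_f ≈ 66.6 °C

T_f is the heat-capacity-weighted average of the initial temperatures:
T_f = (347.14·371 + 2208.7·18.8) / (347.14 + 2208.7)
    = 170311 / 2555.8 ≈ 66.64 °C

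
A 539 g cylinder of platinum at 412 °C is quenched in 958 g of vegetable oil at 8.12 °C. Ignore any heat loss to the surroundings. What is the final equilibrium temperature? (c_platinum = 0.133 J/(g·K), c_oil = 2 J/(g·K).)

T_f ≈ 22.7 °C

T_f = Σ m_i c_i T_i / Σ m_i c_i:
T_f = (71.69*412 + 1916*8.12) / (71.69 + 1916)
    = 45093 / 1987.7 ≈ 22.69 °C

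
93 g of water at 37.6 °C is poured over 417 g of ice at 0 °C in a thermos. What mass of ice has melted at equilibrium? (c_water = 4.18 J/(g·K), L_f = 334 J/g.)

m_melted ≈ 43.8 g

Water can give up m c ΔT = 93·4.18·37.6 = 14617 J before reaching 0 °C.
Melting all 417 g of ice would need 417·334 = 139278 J.
14617 J < 139278 J, so only part of the ice melts and the system sits at 0 °C.
m_melted·334 = 14617  ⇒  m_melted ≈ 43.76 g.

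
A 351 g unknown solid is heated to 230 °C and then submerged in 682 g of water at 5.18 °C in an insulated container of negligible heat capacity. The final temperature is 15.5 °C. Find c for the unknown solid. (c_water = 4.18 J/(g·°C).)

c ≈ 0.391 J/(g·°C)

Heat lost by the unknown solid = heat gained by the water:
351×c×(230 − 15.5) = 682×4.18×(15.5 − 5.18)
75290 c = 29420  ⇒  c ≈ 0.3908 J/(g·°C)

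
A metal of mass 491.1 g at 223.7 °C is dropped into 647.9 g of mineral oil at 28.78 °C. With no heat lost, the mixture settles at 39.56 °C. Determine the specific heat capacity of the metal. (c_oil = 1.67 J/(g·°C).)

Heat lost by the metal = heat gained by the oil:
491.1·c·(223.7 − 39.56) = 647.9·1.67·(39.56 − 28.78)
90431 c = 11664  ⇒  c ≈ 0.129 J/(g·°C)

c ≈ 0.129 J/(g·°C)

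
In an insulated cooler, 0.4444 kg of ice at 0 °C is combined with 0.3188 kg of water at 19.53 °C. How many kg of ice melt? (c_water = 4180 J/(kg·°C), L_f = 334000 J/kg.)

m_melted ≈ 0.0779 kg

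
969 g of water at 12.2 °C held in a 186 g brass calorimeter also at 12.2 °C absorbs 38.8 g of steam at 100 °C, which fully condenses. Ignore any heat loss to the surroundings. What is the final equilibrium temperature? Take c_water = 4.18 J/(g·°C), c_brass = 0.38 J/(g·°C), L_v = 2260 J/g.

Setting the total heat transfer to zero:
condense steam: −38.8×2260 = −87688; condensate cools 100→T: 38.8×4.18×(T − 100) = 162.18(T − 100); original water: 4050.4(T − 12.2); brass cup: 186×0.38×(T − 12.2) = 70.68(T − 12.2)
4283.3 T = 87688 + 16218 + 50277 = 154184
T ≈ 36.00 °C, under the boiling point, so the assumption holds.

T_f ≈ 36.0 °C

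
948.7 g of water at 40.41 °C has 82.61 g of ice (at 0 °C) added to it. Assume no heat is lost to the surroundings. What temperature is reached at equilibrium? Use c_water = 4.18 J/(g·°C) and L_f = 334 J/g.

Sum of m c ΔT and latent-heat terms is zero:
melt ice: 82.61·334 = 27592
  warm the meltwater: 345.31 T
  water cools: 948.7·4.18·(T − 40.41) = 3965.6(T − 40.41)
4310.9 T = 160249 − 27592 = 132657
T ≈ 30.77 °C — above 0 °C, consistent with complete melting.

T_f ≈ 30.8 °C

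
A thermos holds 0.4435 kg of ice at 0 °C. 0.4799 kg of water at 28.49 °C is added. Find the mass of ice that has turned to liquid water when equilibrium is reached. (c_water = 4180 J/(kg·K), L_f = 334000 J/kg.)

m_melted ≈ 0.171 kg

Cooling the water to 0 °C releases 0.4799×4180×28.49 = 57150 J.
Fully melting the ice requires m_ice L_f = 0.4435×334000 = 148129 J.
57150 J < 148129 J, so only part of the ice melts and the system sits at 0 °C.
Mass melted = 57150/334000 ≈ 0.1711 kg.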